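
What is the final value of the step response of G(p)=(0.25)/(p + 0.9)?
FVT: lim_{t→∞} y(t) = lim_{p→0} p*Y(p) where Y(p) = G(p)/p.
= lim_{p→0} G(p) = G(0) = num(0)/den(0) = 0.25/0.9 = 0.2778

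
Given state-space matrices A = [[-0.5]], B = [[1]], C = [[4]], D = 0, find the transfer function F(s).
F(s) = C(sI - A)⁻¹B + D.
Characteristic polynomial det(sI - A) = s + 0.5.
Numerator from C·adj(sI-A)·B + D·det(sI-A) = 4.
F(s) = (4)/(s + 0.5)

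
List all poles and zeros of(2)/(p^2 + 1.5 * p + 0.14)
Set denominator = 0: p^2 + 1.5*p + 0.14 = (p + 1.4)(p + 0.1) = 0 → Poles: -0.1, -1.4
Numerator is a nonzero constant (2) → Zeros: none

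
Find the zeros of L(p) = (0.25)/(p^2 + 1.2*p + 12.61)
Numerator is a nonzero constant (0.25) → Zeros: none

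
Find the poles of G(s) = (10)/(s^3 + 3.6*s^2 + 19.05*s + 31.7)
Set denominator = 0: s^3 + 3.6*s^2 + 19.05*s + 31.7 = (s + 2)(s^2 + 1.6*s + 15.85) = 0 → Poles: -0.8 + 3.9j, -0.8 - 3.9j, -2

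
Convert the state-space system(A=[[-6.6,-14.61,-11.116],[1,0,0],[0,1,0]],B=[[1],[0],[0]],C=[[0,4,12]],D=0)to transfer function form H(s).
H(s) = C(sI - A)⁻¹B + D.
Characteristic polynomial det(sI - A) = s^3 + 6.6*s^2 + 14.61*s + 11.116.
Numerator from C·adj(sI-A)·B + D·det(sI-A) = 4*s + 12.
H(s) = (4*s + 12)/(s^3 + 6.6*s^2 + 14.61*s + 11.116)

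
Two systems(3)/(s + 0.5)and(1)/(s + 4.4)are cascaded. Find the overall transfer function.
Series: H = H₁ · H₂ = (n₁·n₂)/(d₁·d₂).
Num: n₁·n₂ = 3. Den: d₁·d₂ = s^2 + 4.9*s + 2.2.
H(s) = (3)/(s^2 + 4.9*s + 2.2)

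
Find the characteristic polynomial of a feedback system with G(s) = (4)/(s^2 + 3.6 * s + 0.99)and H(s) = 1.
Characteristic poly = G_den * H_den + G_num * H_num = (s^2 + 3.6*s + 0.99) + (4) = s^2 + 3.6*s + 4.99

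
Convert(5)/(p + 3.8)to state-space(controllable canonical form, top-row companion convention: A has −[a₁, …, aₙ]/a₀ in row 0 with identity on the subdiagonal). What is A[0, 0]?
Reachable canonical form for den = p + 3.8: top row of A = -[a₁,a₂,...,aₙ]/a₀, ones on the subdiagonal, zeros elsewhere.
A = [[-3.8]].
A[0,0] = -3.8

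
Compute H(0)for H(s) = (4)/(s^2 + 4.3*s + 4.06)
DC gain = H(0) = num(0)/den(0) = 4/4.06 = 0.9852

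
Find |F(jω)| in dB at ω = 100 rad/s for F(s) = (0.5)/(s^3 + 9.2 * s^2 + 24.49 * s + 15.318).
Substitute s = j*100: F(j100) = -4.58288e-08 + 4.97002e-07j.
|F(j100)| = sqrt(Re² + Im²) = 4.991e-07.
20*log₁₀(4.991e-07) = -126.04 dB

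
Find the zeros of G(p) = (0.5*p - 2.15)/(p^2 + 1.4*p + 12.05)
Set numerator = 0: 0.5*p - 2.15 = 0 → Zeros: 4.3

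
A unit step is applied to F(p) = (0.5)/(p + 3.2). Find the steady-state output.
FVT: lim_{t→∞} y(t) = lim_{p→0} p*Y(p) where Y(p) = F(p)/p.
= lim_{p→0} F(p) = F(0) = num(0)/den(0) = 0.5/3.2 = 0.1562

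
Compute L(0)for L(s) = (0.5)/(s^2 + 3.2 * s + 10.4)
DC gain = L(0) = num(0)/den(0) = 0.5/10.4 = 0.04808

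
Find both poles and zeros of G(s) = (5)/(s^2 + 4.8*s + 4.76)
Set denominator = 0: s^2 + 4.8*s + 4.76 = (s + 3.4)(s + 1.4) = 0 → Poles: -1.4, -3.4
Numerator is a nonzero constant (5) → Zeros: none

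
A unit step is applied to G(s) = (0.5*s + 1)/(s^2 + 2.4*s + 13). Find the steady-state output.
FVT: lim_{t→∞} y(t) = lim_{s→0} s*Y(s) where Y(s) = G(s)/s.
= lim_{s→0} G(s) = G(0) = num(0)/den(0) = 1/13 = 0.07692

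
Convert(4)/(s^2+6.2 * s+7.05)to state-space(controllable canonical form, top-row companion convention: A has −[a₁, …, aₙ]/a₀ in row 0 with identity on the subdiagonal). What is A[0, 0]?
Reachable canonical form for den = s^2 + 6.2*s + 7.05: top row of A = -[a₁,a₂,...,aₙ]/a₀, ones on the subdiagonal, zeros elsewhere.
A = [[-6.2, -7.05], [1, 0]].
A[0,0] = -6.2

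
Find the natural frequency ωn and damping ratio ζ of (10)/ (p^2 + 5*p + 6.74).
Underdamped: complex pole -2.5 + 0.7j. ωn = |pole| = 2.596, ζ = -Re(pole)/ωn = 0.963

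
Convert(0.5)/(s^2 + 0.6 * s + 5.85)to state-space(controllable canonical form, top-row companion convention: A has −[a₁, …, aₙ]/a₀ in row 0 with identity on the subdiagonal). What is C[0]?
Reachable canonical form: C = numerator coefficients (right-aligned, zero-padded to length n).
num = 0.5, C = [[0, 0.5]].
C[0] = 0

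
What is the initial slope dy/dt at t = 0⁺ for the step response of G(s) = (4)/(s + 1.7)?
IVT: y'(0⁺) = lim_{s→∞} s²·Y(s) = lim_{s→∞} s·G(s).
deg(num) = 0, deg(den) = 1, relative degree = 1, so s·G(s) → (leading num)/(leading den) = 4/1 = 4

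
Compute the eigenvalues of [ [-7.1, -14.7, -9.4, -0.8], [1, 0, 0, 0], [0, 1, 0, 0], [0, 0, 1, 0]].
Eigenvalues solve det(λI - A) = 0.
Characteristic polynomial: λ^4 + 7.1*λ^3 + 14.7*λ^2 + 9.4*λ + 0.8 = 0.
Factor: (λ + 0.1)(λ + 4)(λ + 2)(λ + 1) = 0.
Roots: -0.1, -1, -2, -4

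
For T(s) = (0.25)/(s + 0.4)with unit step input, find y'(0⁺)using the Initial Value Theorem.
IVT: y'(0⁺) = lim_{s→∞} s²·Y(s) = lim_{s→∞} s·T(s).
deg(num) = 0, deg(den) = 1, relative degree = 1, so s·T(s) → (leading num)/(leading den) = 0.25/1 = 0.25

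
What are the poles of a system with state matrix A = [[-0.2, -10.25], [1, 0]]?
Eigenvalues solve det(λI - A) = 0.
Characteristic polynomial: λ^2 + 0.2*λ + 10.25 = 0.
Roots: -0.1 + 3.2j, -0.1 - 3.2j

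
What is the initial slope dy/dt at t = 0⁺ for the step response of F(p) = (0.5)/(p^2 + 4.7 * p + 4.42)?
IVT: y'(0⁺) = lim_{p→∞} p²·Y(p) = lim_{p→∞} p·F(p).
deg(num) = 0, deg(den) = 2, relative degree = 2 ≥ 2, so p·F(p) → 0. Initial slope = 0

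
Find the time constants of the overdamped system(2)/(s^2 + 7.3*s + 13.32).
Overdamped: real poles at -3.7, -3.6. τ = -1/pole → τ₁ = 0.2703, τ₂ = 0.2778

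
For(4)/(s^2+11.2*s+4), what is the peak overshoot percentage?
Standard form: ωn²/(s²+2ζωn·s+ωn²) → ωn = 2, ζ = 2.8.
ζ ≥ 1, so the response is non-oscillatory: peak overshoot = 0%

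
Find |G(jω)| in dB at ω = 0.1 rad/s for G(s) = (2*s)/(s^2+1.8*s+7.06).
Substitute s = j*0.1: G(j0.1) = 0.000723838 + 0.0283503j.
|G(j0.1)| = sqrt(Re² + Im²) = 0.02836.
20*log₁₀(0.02836) = -30.95 dB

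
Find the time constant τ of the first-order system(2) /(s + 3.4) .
First-order system: τ = -1/pole. Pole = -3.4. τ = -1/(-3.4) = 0.2941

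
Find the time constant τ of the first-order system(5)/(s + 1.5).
First-order system: τ = -1/pole. Pole = -1.5. τ = -1/(-1.5) = 0.6667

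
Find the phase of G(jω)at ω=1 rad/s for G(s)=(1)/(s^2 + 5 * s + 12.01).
Substitute s = j*1: G(j1) = 0.0752974 - 0.034195j.
∠G(j1) = atan2(Im, Re) = atan2(-0.034195, 0.0752974) = -24.42°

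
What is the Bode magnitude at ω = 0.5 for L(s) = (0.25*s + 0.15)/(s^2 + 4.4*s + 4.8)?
Substitute s = j*0.5: L(j0.5) = 0.0374865 + 0.00934717j.
|L(j0.5)| = sqrt(Re² + Im²) = 0.03863.
20*log₁₀(0.03863) = -28.26 dB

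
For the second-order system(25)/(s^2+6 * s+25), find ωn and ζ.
Standard form: ωn²/(s²+2ζωn·s+ωn²).
const=25=ωn² → ωn=5, s coeff=6=2ζωn → ζ=0.6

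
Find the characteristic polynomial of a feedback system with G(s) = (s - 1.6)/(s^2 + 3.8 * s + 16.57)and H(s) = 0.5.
Characteristic poly = G_den * H_den + G_num * H_num = (s^2 + 3.8*s + 16.57) + (0.5*s - 0.8) = s^2 + 4.3*s + 15.77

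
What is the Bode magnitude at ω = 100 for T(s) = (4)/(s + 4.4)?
Substitute s = j*100: T(j100) = 0.0017566 - 0.0399227j.
|T(j100)| = sqrt(Re² + Im²) = 0.03996.
20*log₁₀(0.03996) = -27.97 dB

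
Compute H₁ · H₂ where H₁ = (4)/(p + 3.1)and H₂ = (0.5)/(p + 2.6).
Series: H = H₁ · H₂ = (n₁·n₂)/(d₁·d₂).
Num: n₁·n₂ = 2. Den: d₁·d₂ = p^2 + 5.7*p + 8.06.
H(p) = (2)/(p^2 + 5.7*p + 8.06)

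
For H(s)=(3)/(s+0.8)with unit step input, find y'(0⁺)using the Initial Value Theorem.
IVT: y'(0⁺) = lim_{s→∞} s²·Y(s) = lim_{s→∞} s·H(s).
deg(num) = 0, deg(den) = 1, relative degree = 1, so s·H(s) → (leading num)/(leading den) = 3/1 = 3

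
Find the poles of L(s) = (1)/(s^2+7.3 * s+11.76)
Set denominator = 0: s^2 + 7.3*s + 11.76 = (s + 4.9)(s + 2.4) = 0 → Poles: -2.4, -4.9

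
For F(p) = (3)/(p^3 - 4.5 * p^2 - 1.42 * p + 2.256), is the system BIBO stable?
Denominator: p^3 - 4.5*p^2 - 1.42*p + 2.256 = (p - 4.7)(p - 0.6)(p + 0.8). Poles: -0.8, 0.6, 4.7. All Re(p)<0: No (unstable)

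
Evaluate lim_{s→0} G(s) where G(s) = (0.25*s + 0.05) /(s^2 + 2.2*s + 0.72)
DC gain = G(0) = num(0)/den(0) = 0.05/0.72 = 0.06944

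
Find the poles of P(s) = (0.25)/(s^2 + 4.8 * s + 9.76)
Set denominator = 0: s^2 + 4.8*s + 9.76 = 0 → Poles: -2.4 + 2j, -2.4 - 2j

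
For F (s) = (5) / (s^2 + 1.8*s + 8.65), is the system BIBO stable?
Denominator: s^2 + 1.8*s + 8.65. Poles: -0.9 + 2.8j, -0.9 - 2.8j. All Re(p)<0: Yes (stable)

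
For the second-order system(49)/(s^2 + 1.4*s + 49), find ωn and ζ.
Standard form: ωn²/(s²+2ζωn·s+ωn²).
const=49=ωn² → ωn=7, s coeff=1.4=2ζωn → ζ=0.1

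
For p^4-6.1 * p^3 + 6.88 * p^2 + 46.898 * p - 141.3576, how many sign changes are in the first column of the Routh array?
Routh array:
p^4: [1, 6.88, -141.3576]; p^3: [-6.1, 46.898]; p^2: [14.5682, -141.3576]; p^1: [-12.2913]; p^0: [-141.3576]
First column: [1, -6.1, 14.5682, -12.2913, -141.3576]. Sign changes = 3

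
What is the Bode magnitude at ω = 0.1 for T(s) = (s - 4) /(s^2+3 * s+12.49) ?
Substitute s = j*0.1: T(j0.1) = -0.320135 + 0.0157084j.
|T(j0.1)| = sqrt(Re² + Im²) = 0.3205.
20*log₁₀(0.3205) = -9.88 dB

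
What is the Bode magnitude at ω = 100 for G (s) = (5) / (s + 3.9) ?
Substitute s = j*100: G(j100) = 0.00194704 - 0.0499241j.
|G(j100)| = sqrt(Re² + Im²) = 0.04996.
20*log₁₀(0.04996) = -26.03 dB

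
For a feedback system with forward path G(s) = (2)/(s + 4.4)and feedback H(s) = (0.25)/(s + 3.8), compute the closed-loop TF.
Closed-loop T = G/(1+GH).
Numerator: G_num * H_den = 2*s + 7.6.
Denominator: G_den * H_den + G_num * H_num = (s^2 + 8.2*s + 16.72) + (0.5) = s^2 + 8.2*s + 17.22.
T(s) = (2*s + 7.6)/(s^2 + 8.2*s + 17.22)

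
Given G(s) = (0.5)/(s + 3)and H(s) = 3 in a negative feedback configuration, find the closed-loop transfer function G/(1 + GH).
Closed-loop T = G/(1+GH).
Numerator: G_num * H_den = 0.5.
Denominator: G_den * H_den + G_num * H_num = (s + 3) + (1.5) = s + 4.5.
T(s) = (0.5)/(s + 4.5)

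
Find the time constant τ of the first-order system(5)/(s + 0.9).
First-order system: τ = -1/pole. Pole = -0.9. τ = -1/(-0.9) = 1.111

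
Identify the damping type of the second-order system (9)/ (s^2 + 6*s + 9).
Standard form: ωn²/(s²+2ζωn·s+ωn²) gives ωn=3, ζ=1.
Critically damped (ζ = 1)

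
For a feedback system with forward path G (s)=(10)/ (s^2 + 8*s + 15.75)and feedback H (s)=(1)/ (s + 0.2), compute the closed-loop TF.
Closed-loop T = G/(1+GH).
Numerator: G_num * H_den = 10*s + 2.
Denominator: G_den * H_den + G_num * H_num = (s^3 + 8.2*s^2 + 17.35*s + 3.15) + (10) = s^3 + 8.2*s^2 + 17.35*s + 13.15.
T(s) = (10*s + 2)/(s^3 + 8.2*s^2 + 17.35*s + 13.15)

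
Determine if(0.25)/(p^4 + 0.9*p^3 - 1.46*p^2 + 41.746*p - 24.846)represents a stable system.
Denominator: p^4 + 0.9*p^3 - 1.46*p^2 + 41.746*p - 24.846 = (p - 0.6)(p + 4.1)(p^2 - 2.6*p + 10.1). Poles: -4.1, 0.6, 1.3 + 2.9j, 1.3 - 2.9j. All Re(p)<0: No (unstable)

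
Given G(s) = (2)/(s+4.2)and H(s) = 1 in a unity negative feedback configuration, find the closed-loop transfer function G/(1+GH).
Closed-loop T = G/(1+GH).
Numerator: G_num * H_den = 2.
Denominator: G_den * H_den + G_num * H_num = (s + 4.2) + (2) = s + 6.2.
T(s) = (2)/(s + 6.2)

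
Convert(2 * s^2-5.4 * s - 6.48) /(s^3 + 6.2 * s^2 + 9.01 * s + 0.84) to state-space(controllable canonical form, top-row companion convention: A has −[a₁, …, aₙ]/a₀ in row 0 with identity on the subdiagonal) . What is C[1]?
Reachable canonical form: C = numerator coefficients (right-aligned, zero-padded to length n).
num = 2*s^2 - 5.4*s - 6.48, C = [[2, -5.4, -6.48]].
C[1] = -5.4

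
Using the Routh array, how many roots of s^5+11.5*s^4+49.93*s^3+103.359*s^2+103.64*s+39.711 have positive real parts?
Routh array:
s^5: [1, 49.93, 103.64]; s^4: [11.5, 103.359, 39.711]; s^3: [40.9423, 100.187]; s^2: [75.2182, 39.711]; s^1: [78.5716]; s^0: [39.711]
First column: [1, 11.5, 40.9423, 75.2182, 78.5716, 39.711]. Sign changes = RHP roots = 0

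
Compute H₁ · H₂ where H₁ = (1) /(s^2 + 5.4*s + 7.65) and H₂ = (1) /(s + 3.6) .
Series: H = H₁ · H₂ = (n₁·n₂)/(d₁·d₂).
Num: n₁·n₂ = 1. Den: d₁·d₂ = s^3 + 9*s^2 + 27.09*s + 27.54.
H(s) = (1)/(s^3 + 9*s^2 + 27.09*s + 27.54)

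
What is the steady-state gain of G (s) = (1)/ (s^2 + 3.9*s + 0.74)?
DC gain = G(0) = num(0)/den(0) = 1/0.74 = 1.351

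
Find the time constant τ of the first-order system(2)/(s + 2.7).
First-order system: τ = -1/pole. Pole = -2.7. τ = -1/(-2.7) = 0.3704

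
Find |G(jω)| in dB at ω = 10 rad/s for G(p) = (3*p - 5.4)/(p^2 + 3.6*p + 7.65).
Substitute p = j*10: G(j10) = 0.160689 - 0.262211j.
|G(j10)| = sqrt(Re² + Im²) = 0.3075.
20*log₁₀(0.3075) = -10.24 dB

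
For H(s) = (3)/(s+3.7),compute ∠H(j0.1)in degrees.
Substitute s = j*0.1: H(j0.1) = 0.810219 - 0.0218978j.
∠H(j0.1) = atan2(Im, Re) = atan2(-0.0218978, 0.810219) = -1.55°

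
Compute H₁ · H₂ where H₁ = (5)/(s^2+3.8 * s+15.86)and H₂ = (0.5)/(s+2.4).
Series: H = H₁ · H₂ = (n₁·n₂)/(d₁·d₂).
Num: n₁·n₂ = 2.5. Den: d₁·d₂ = s^3 + 6.2*s^2 + 24.98*s + 38.064.
H(s) = (2.5)/(s^3 + 6.2*s^2 + 24.98*s + 38.064)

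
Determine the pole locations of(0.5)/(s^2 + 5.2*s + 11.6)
Set denominator = 0: s^2 + 5.2*s + 11.6 = 0 → Poles: -2.6 + 2.2j, -2.6 - 2.2j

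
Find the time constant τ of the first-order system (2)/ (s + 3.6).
First-order system: τ = -1/pole. Pole = -3.6. τ = -1/(-3.6) = 0.2778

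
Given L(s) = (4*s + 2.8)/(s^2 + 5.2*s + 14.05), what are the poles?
Set denominator = 0: s^2 + 5.2*s + 14.05 = 0 → Poles: -2.6 + 2.7j, -2.6 - 2.7j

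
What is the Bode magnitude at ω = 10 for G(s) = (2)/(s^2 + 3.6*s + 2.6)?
Substitute s = j*10: G(j10) = -0.0180659 - 0.00667733j.
|G(j10)| = sqrt(Re² + Im²) = 0.01926.
20*log₁₀(0.01926) = -34.31 dB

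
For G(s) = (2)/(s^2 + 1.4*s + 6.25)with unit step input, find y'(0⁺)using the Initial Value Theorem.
IVT: y'(0⁺) = lim_{s→∞} s²·Y(s) = lim_{s→∞} s·G(s).
deg(num) = 0, deg(den) = 2, relative degree = 2 ≥ 2, so s·G(s) → 0. Initial slope = 0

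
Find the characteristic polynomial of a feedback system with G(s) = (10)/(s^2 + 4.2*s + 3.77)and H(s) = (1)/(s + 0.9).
Characteristic poly = G_den * H_den + G_num * H_num = (s^3 + 5.1*s^2 + 7.55*s + 3.393) + (10) = s^3 + 5.1*s^2 + 7.55*s + 13.393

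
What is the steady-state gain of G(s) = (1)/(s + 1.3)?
DC gain = G(0) = num(0)/den(0) = 1/1.3 = 0.7692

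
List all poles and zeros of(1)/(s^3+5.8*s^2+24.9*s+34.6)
Set denominator = 0: s^3 + 5.8*s^2 + 24.9*s + 34.6 = (s + 2)(s^2 + 3.8*s + 17.3) = 0 → Poles: -1.9 + 3.7j, -1.9 - 3.7j, -2
Numerator is a nonzero constant (1) → Zeros: none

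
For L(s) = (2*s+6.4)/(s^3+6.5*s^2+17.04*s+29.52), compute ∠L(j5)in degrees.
Substitute s = j*5: L(j5) = -0.0648272 - 0.0557969j.
∠L(j5) = atan2(Im, Re) = atan2(-0.0557969, -0.0648272) = -139.28°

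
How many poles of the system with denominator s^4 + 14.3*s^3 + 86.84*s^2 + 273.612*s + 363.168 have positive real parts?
s^4 + 14.3*s^3 + 86.84*s^2 + 273.612*s + 363.168 = (s + 4.8)(s + 3.9)(s^2 + 5.6*s + 19.4). Poles: -2.8 + 3.4j, -2.8 - 3.4j, -3.9, -4.8. RHP poles (Re>0): 0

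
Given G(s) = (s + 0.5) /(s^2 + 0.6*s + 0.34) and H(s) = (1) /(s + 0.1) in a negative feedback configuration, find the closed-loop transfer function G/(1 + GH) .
Closed-loop T = G/(1+GH).
Numerator: G_num * H_den = s^2 + 0.6*s + 0.05.
Denominator: G_den * H_den + G_num * H_num = (s^3 + 0.7*s^2 + 0.4*s + 0.034) + (s + 0.5) = s^3 + 0.7*s^2 + 1.4*s + 0.534.
T(s) = (s^2 + 0.6*s + 0.05)/(s^3 + 0.7*s^2 + 1.4*s + 0.534)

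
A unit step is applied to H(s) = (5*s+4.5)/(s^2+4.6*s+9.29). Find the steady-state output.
FVT: lim_{t→∞} y(t) = lim_{s→0} s*Y(s) where Y(s) = H(s)/s.
= lim_{s→0} H(s) = H(0) = num(0)/den(0) = 4.5/9.29 = 0.4844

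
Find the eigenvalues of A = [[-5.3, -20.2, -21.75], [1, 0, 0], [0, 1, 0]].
Eigenvalues solve det(λI - A) = 0.
Characteristic polynomial: λ^3 + 5.3*λ^2 + 20.2*λ + 21.75 = 0.
Factor: (λ + 1.5)(λ^2 + 3.8*λ + 14.5) = 0.
Roots: -1.5, -1.9 + 3.3j, -1.9 - 3.3j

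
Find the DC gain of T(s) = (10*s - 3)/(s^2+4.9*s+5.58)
DC gain = T(0) = num(0)/den(0) = -3/5.58 = -0.5376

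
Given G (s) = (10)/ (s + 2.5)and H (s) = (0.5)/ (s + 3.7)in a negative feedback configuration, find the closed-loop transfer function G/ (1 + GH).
Closed-loop T = G/(1+GH).
Numerator: G_num * H_den = 10*s + 37.
Denominator: G_den * H_den + G_num * H_num = (s^2 + 6.2*s + 9.25) + (5) = s^2 + 6.2*s + 14.25.
T(s) = (10*s + 37)/(s^2 + 6.2*s + 14.25)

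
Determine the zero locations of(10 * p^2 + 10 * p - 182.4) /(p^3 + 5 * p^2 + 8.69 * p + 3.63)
Set numerator = 0: 10*p^2 + 10*p - 182.4 = 10*(p + 4.8)(p - 3.8) = 0 → Zeros: -4.8, 3.8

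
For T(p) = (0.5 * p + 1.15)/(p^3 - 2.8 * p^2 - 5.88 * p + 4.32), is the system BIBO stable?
Denominator: p^3 - 2.8*p^2 - 5.88*p + 4.32 = (p - 4)(p + 1.8)(p - 0.6). Poles: -1.8, 0.6, 4. All Re(p)<0: No (unstable)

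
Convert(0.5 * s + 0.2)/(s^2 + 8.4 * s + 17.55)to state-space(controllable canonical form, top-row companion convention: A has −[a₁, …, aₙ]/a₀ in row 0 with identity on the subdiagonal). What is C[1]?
Reachable canonical form: C = numerator coefficients (right-aligned, zero-padded to length n).
num = 0.5*s + 0.2, C = [[0.5, 0.2]].
C[1] = 0.2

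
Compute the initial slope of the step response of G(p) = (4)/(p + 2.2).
IVT: y'(0⁺) = lim_{p→∞} p²·Y(p) = lim_{p→∞} p·G(p).
deg(num) = 0, deg(den) = 1, relative degree = 1, so p·G(p) → (leading num)/(leading den) = 4/1 = 4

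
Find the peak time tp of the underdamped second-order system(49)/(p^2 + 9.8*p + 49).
Standard form: ωn²/(p²+2ζωn·p+ωn²) → ωn = 7, ζ = 0.7.
ωd = ωn·√(1-ζ²) = 7·√(1-0.7²) = 4.999.
tp = π/ωd = π/4.999 = 0.6284 s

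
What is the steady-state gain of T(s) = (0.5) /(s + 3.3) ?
DC gain = T(0) = num(0)/den(0) = 0.5/3.3 = 0.1515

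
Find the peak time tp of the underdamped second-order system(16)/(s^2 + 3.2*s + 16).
Standard form: ωn²/(s²+2ζωn·s+ωn²) → ωn = 4, ζ = 0.4.
ωd = ωn·√(1-ζ²) = 4·√(1-0.4²) = 3.666.
tp = π/ωd = π/3.666 = 0.8569 s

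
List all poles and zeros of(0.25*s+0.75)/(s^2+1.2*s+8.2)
Set denominator = 0: s^2 + 1.2*s + 8.2 = 0 → Poles: -0.6 + 2.8j, -0.6 - 2.8j
Set numerator = 0: 0.25*s + 0.75 = 0 → Zeros: -3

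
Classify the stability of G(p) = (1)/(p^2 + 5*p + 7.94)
Denominator: p^2 + 5*p + 7.94. Poles: -2.5 + 1.3j, -2.5 - 1.3j. Stable (all poles in LHP)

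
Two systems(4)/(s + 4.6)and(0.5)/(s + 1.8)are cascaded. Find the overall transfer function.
Series: H = H₁ · H₂ = (n₁·n₂)/(d₁·d₂).
Num: n₁·n₂ = 2. Den: d₁·d₂ = s^2 + 6.4*s + 8.28.
H(s) = (2)/(s^2 + 6.4*s + 8.28)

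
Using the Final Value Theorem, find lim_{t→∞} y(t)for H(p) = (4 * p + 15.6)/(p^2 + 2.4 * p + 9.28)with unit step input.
FVT: lim_{t→∞} y(t) = lim_{p→0} p*Y(p) where Y(p) = H(p)/p.
= lim_{p→0} H(p) = H(0) = num(0)/den(0) = 15.6/9.28 = 1.681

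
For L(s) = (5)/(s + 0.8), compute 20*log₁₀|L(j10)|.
Substitute s = j*10: L(j10) = 0.0397456 - 0.49682j.
|L(j10)| = sqrt(Re² + Im²) = 0.4984.
20*log₁₀(0.4984) = -6.05 dB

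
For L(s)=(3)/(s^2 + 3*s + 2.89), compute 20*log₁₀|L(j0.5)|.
Substitute s = j*0.5: L(j0.5) = 0.859039 - 0.488091j.
|L(j0.5)| = sqrt(Re² + Im²) = 0.988.
20*log₁₀(0.988) = -0.10 dB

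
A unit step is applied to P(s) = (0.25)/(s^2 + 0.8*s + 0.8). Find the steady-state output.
FVT: lim_{t→∞} y(t) = lim_{s→0} s*Y(s) where Y(s) = P(s)/s.
= lim_{s→0} P(s) = P(0) = num(0)/den(0) = 0.25/0.8 = 0.3125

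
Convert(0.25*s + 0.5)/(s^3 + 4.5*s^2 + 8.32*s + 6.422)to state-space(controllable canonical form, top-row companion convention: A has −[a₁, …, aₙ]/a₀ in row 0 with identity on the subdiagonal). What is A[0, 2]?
Reachable canonical form for den = s^3 + 4.5*s^2 + 8.32*s + 6.422: top row of A = -[a₁,a₂,...,aₙ]/a₀, ones on the subdiagonal, zeros elsewhere.
A = [[-4.5, -8.32, -6.422], [1, 0, 0], [0, 1, 0]].
A[0,2] = -6.422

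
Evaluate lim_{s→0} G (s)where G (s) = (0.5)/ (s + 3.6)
DC gain = G(0) = num(0)/den(0) = 0.5/3.6 = 0.1389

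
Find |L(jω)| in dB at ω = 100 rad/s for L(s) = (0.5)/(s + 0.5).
Substitute s = j*100: L(j100) = 2.49994e-05 - 0.00499988j.
|L(j100)| = sqrt(Re² + Im²) = 0.005.
20*log₁₀(0.005) = -46.02 dB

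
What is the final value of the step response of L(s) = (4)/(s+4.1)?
FVT: lim_{t→∞} y(t) = lim_{s→0} s*Y(s) where Y(s) = L(s)/s.
= lim_{s→0} L(s) = L(0) = num(0)/den(0) = 4/4.1 = 0.9756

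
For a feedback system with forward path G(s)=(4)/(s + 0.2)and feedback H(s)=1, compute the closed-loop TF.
Closed-loop T = G/(1+GH).
Numerator: G_num * H_den = 4.
Denominator: G_den * H_den + G_num * H_num = (s + 0.2) + (4) = s + 4.2.
T(s) = (4)/(s + 4.2)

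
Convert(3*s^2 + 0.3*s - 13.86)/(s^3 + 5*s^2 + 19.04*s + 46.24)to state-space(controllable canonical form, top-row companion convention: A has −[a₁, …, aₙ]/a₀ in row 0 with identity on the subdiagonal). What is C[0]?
Reachable canonical form: C = numerator coefficients (right-aligned, zero-padded to length n).
num = 3*s^2 + 0.3*s - 13.86, C = [[3, 0.3, -13.86]].
C[0] = 3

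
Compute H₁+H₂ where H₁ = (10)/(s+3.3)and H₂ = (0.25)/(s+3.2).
Parallel: H = H₁ + H₂ = (n₁·d₂ + n₂·d₁)/(d₁·d₂).
n₁·d₂ = 10*s + 32. n₂·d₁ = 0.25*s + 0.825. Sum = 10.25*s + 32.825. d₁·d₂ = s^2 + 6.5*s + 10.56.
H(s) = (10.25*s + 32.825)/(s^2 + 6.5*s + 10.56)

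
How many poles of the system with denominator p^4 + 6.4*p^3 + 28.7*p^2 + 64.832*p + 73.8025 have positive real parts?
p^4 + 6.4*p^3 + 28.7*p^2 + 64.832*p + 73.8025 = (p^2 + 3.8*p + 5.57)(p^2 + 2.6*p + 13.25). Poles: -1.3 + 3.4j, -1.3 - 3.4j, -1.9 + 1.4j, -1.9 - 1.4j. RHP poles (Re>0): 0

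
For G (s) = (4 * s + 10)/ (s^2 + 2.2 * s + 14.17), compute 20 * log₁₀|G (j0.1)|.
Substitute s = j*0.1: G(j0.1) = 0.706483 + 0.0172722j.
|G(j0.1)| = sqrt(Re² + Im²) = 0.7067.
20*log₁₀(0.7067) = -3.02 dB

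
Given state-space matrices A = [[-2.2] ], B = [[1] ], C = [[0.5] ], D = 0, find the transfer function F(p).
F(p) = C(pI - A)⁻¹B + D.
Characteristic polynomial det(pI - A) = p + 2.2.
Numerator from C·adj(pI-A)·B + D·det(pI-A) = 0.5.
F(p) = (0.5)/(p + 2.2)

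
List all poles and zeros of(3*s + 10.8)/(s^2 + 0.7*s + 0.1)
Set denominator = 0: s^2 + 0.7*s + 0.1 = (s + 0.2)(s + 0.5) = 0 → Poles: -0.2, -0.5
Set numerator = 0: 3*s + 10.8 = 0 → Zeros: -3.6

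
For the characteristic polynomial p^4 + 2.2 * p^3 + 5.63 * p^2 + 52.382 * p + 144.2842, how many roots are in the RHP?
p^4 + 2.2*p^3 + 5.63*p^2 + 52.382*p + 144.2842 = (p^2 - 3.4*p + 15.14)(p^2 + 5.6*p + 9.53). Poles: -2.8 + 1.3j, -2.8 - 1.3j, 1.7 + 3.5j, 1.7 - 3.5j. RHP poles (Re>0): 2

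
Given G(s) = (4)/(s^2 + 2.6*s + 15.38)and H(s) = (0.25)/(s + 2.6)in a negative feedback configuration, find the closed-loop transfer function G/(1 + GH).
Closed-loop T = G/(1+GH).
Numerator: G_num * H_den = 4*s + 10.4.
Denominator: G_den * H_den + G_num * H_num = (s^3 + 5.2*s^2 + 22.14*s + 39.988) + (1) = s^3 + 5.2*s^2 + 22.14*s + 40.988.
T(s) = (4*s + 10.4)/(s^3 + 5.2*s^2 + 22.14*s + 40.988)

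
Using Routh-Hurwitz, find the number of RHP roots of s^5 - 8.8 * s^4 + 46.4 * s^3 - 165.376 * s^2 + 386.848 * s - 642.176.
Routh array:
s^5: [1, 46.4, 386.848]; s^4: [-8.8, -165.376, -642.176]; s^3: [27.6073, 313.873]; s^2: [-65.3268, -642.176]; s^1: [42.4881]; s^0: [-642.176]
First column: [1, -8.8, 27.6073, -65.3268, 42.4881, -642.176]. Sign changes = RHP roots = 5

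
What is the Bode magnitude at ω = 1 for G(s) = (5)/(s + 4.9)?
Substitute s = j*1: G(j1) = 0.979608 - 0.19992j.
|G(j1)| = sqrt(Re² + Im²) = 0.9998.
20*log₁₀(0.9998) = -0.00 dB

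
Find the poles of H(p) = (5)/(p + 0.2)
Set denominator = 0: p + 0.2 = 0 → Poles: -0.2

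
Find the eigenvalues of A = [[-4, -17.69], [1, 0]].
Eigenvalues solve det(λI - A) = 0.
Characteristic polynomial: λ^2 + 4*λ + 17.69 = 0.
Roots: -2 + 3.7j, -2 - 3.7j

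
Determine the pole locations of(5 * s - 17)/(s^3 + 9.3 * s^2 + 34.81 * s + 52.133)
Set denominator = 0: s^3 + 9.3*s^2 + 34.81*s + 52.133 = (s + 3.7)(s^2 + 5.6*s + 14.09) = 0 → Poles: -2.8 + 2.5j, -2.8 - 2.5j, -3.7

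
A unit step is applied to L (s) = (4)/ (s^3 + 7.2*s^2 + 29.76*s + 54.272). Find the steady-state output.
FVT: lim_{t→∞} y(t) = lim_{s→0} s*Y(s) where Y(s) = L(s)/s.
= lim_{s→0} L(s) = L(0) = num(0)/den(0) = 4/54.272 = 0.0737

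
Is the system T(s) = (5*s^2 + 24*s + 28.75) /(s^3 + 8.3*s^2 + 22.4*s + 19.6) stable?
Denominator: s^3 + 8.3*s^2 + 22.4*s + 19.6 = (s + 2)(s + 2.8)(s + 3.5). Poles: -2, -2.8, -3.5. All Re(p)<0: Yes (stable)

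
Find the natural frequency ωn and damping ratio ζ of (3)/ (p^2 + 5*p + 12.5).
Underdamped: complex pole -2.5 + 2.5j. ωn = |pole| = 3.536, ζ = -Re(pole)/ωn = 0.7071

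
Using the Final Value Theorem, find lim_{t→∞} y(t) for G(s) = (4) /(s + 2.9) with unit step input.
FVT: lim_{t→∞} y(t) = lim_{s→0} s*Y(s) where Y(s) = G(s)/s.
= lim_{s→0} G(s) = G(0) = num(0)/den(0) = 4/2.9 = 1.379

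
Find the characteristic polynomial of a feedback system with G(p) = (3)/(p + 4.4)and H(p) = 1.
Characteristic poly = G_den * H_den + G_num * H_num = (p + 4.4) + (3) = p + 7.4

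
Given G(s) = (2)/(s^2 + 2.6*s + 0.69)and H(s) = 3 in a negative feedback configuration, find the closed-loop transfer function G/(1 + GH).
Closed-loop T = G/(1+GH).
Numerator: G_num * H_den = 2.
Denominator: G_den * H_den + G_num * H_num = (s^2 + 2.6*s + 0.69) + (6) = s^2 + 2.6*s + 6.69.
T(s) = (2)/(s^2 + 2.6*s + 6.69)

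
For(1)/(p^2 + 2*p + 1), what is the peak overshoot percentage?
Standard form: ωn²/(p²+2ζωn·p+ωn²) → ωn = 1, ζ = 1.
ζ ≥ 1, so the response is non-oscillatory: peak overshoot = 0%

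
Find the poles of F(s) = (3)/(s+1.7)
Set denominator = 0: s + 1.7 = 0 → Poles: -1.7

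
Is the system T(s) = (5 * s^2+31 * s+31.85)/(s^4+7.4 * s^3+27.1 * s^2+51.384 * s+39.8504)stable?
Denominator: s^4 + 7.4*s^3 + 27.1*s^2 + 51.384*s + 39.8504 = (s^2 + 4*s + 4.36)(s^2 + 3.4*s + 9.14). Poles: -1.7 + 2.5j, -1.7 - 2.5j, -2 + 0.6j, -2 - 0.6j. All Re(p)<0: Yes (stable)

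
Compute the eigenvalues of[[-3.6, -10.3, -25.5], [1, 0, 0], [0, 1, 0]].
Eigenvalues solve det(λI - A) = 0.
Characteristic polynomial: λ^3 + 3.6*λ^2 + 10.3*λ + 25.5 = 0.
Factor: (λ + 3)(λ^2 + 0.6*λ + 8.5) = 0.
Roots: -0.3 + 2.9j, -0.3 - 2.9j, -3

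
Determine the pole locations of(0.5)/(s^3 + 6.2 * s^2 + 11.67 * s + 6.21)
Set denominator = 0: s^3 + 6.2*s^2 + 11.67*s + 6.21 = (s + 3)(s + 2.3)(s + 0.9) = 0 → Poles: -0.9, -2.3, -3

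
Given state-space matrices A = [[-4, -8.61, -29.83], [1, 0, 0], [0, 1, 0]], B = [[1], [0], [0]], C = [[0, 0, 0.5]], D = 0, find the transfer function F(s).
F(s) = C(sI - A)⁻¹B + D.
Characteristic polynomial det(sI - A) = s^3 + 4*s^2 + 8.61*s + 29.83.
Numerator from C·adj(sI-A)·B + D·det(sI-A) = 0.5.
F(s) = (0.5)/(s^3 + 4*s^2 + 8.61*s + 29.83)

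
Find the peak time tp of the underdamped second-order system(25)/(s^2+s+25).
Standard form: ωn²/(s²+2ζωn·s+ωn²) → ωn = 5, ζ = 0.1.
ωd = ωn·√(1-ζ²) = 5·√(1-0.1²) = 4.975.
tp = π/ωd = π/4.975 = 0.6315 s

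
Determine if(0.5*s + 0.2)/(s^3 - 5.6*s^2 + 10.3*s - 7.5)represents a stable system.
Denominator: s^3 - 5.6*s^2 + 10.3*s - 7.5 = (s - 3)(s^2 - 2.6*s + 2.5). Poles: 1.3 + 0.9j, 1.3 - 0.9j, 3. All Re(p)<0: No (unstable)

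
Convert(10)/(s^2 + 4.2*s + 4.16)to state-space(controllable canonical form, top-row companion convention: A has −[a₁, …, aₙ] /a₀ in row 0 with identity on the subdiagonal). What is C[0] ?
Reachable canonical form: C = numerator coefficients (right-aligned, zero-padded to length n).
num = 10, C = [[0, 10]].
C[0] = 0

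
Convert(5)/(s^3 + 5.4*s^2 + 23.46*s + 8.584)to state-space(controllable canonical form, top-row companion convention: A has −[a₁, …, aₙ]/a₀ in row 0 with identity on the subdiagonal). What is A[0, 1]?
Reachable canonical form for den = s^3 + 5.4*s^2 + 23.46*s + 8.584: top row of A = -[a₁,a₂,...,aₙ]/a₀, ones on the subdiagonal, zeros elsewhere.
A = [[-5.4, -23.46, -8.584], [1, 0, 0], [0, 1, 0]].
A[0,1] = -23.46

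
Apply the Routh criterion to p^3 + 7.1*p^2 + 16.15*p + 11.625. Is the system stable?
Routh array:
p^3: [1, 16.15]; p^2: [7.1, 11.625]; p^1: [14.5127]; p^0: [11.625]
First column: [1, 7.1, 14.5127, 11.625]. Sign changes = 0.
Yes, stable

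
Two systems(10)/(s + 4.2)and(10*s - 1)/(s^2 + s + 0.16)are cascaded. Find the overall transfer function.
Series: H = H₁ · H₂ = (n₁·n₂)/(d₁·d₂).
Num: n₁·n₂ = 100*s - 10. Den: d₁·d₂ = s^3 + 5.2*s^2 + 4.36*s + 0.672.
H(s) = (100*s - 10)/(s^3 + 5.2*s^2 + 4.36*s + 0.672)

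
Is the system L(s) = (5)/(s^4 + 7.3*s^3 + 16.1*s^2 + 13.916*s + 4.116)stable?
Denominator: s^4 + 7.3*s^3 + 16.1*s^2 + 13.916*s + 4.116 = (s + 0.7)(s + 4.2)(s + 1)(s + 1.4). Poles: -0.7, -1, -1.4, -4.2. All Re(p)<0: Yes (stable)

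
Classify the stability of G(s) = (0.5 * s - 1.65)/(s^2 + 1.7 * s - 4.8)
Denominator: s^2 + 1.7*s - 4.8 = (s - 1.5)(s + 3.2). Poles: -3.2, 1.5. Unstable (1 pole(s) in RHP)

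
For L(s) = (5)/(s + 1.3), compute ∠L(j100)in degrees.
Substitute s = j*100: L(j100) = 0.00064989 - 0.0499916j.
∠L(j100) = atan2(Im, Re) = atan2(-0.0499916, 0.00064989) = -89.26°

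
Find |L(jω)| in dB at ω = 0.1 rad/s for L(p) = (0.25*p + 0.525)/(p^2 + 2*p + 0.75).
Substitute p = j*0.1: L(j0.1) = 0.669673 - 0.147209j.
|L(j0.1)| = sqrt(Re² + Im²) = 0.6857.
20*log₁₀(0.6857) = -3.28 dB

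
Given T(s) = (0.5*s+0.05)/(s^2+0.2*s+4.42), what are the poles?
Set denominator = 0: s^2 + 0.2*s + 4.42 = 0 → Poles: -0.1 + 2.1j, -0.1 - 2.1j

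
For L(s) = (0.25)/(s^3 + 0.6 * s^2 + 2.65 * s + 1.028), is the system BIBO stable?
Denominator: s^3 + 0.6*s^2 + 2.65*s + 1.028 = (s + 0.4)(s^2 + 0.2*s + 2.57). Poles: -0.1 + 1.6j, -0.1 - 1.6j, -0.4. All Re(p)<0: Yes (stable)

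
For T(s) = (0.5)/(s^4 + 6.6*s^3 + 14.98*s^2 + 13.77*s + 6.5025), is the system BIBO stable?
Denominator: s^4 + 6.6*s^3 + 14.98*s^2 + 13.77*s + 6.5025 = (s^2 + 1.2*s + 0.85)(s^2 + 5.4*s + 7.65). Poles: -0.6 + 0.7j, -0.6 - 0.7j, -2.7 + 0.6j, -2.7 - 0.6j. All Re(p)<0: Yes (stable)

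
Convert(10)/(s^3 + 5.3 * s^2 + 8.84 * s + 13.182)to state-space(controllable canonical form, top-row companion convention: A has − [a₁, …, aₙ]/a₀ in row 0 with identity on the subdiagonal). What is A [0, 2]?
Reachable canonical form for den = s^3 + 5.3*s^2 + 8.84*s + 13.182: top row of A = -[a₁,a₂,...,aₙ]/a₀, ones on the subdiagonal, zeros elsewhere.
A = [[-5.3, -8.84, -13.182], [1, 0, 0], [0, 1, 0]].
A[0,2] = -13.182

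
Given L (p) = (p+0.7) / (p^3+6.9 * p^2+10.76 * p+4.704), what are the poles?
Set denominator = 0: p^3 + 6.9*p^2 + 10.76*p + 4.704 = (p + 4.9)(p + 0.8)(p + 1.2) = 0 → Poles: -0.8, -1.2, -4.9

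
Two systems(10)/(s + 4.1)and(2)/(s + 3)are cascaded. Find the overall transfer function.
Series: H = H₁ · H₂ = (n₁·n₂)/(d₁·d₂).
Num: n₁·n₂ = 20. Den: d₁·d₂ = s^2 + 7.1*s + 12.3.
H(s) = (20)/(s^2 + 7.1*s + 12.3)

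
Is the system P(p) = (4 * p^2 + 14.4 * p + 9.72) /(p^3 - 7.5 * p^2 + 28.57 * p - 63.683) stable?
Denominator: p^3 - 7.5*p^2 + 28.57*p - 63.683 = (p - 4.3)(p^2 - 3.2*p + 14.81). Poles: 1.6 + 3.5j, 1.6 - 3.5j, 4.3. All Re(p)<0: No (unstable)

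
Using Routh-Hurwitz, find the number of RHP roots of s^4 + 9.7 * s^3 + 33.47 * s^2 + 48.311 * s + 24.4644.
Routh array:
s^4: [1, 33.47, 24.4644]; s^3: [9.7, 48.311]; s^2: [28.4895, 24.4644]; s^1: [39.9814]; s^0: [24.4644]
First column: [1, 9.7, 28.4895, 39.9814, 24.4644]. Sign changes = RHP roots = 0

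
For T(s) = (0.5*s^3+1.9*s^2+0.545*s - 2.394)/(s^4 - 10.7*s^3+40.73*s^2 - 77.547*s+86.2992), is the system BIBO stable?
Denominator: s^4 - 10.7*s^3 + 40.73*s^2 - 77.547*s + 86.2992 = (s - 3.9)(s - 4.8)(s^2 - 2*s + 4.61). Poles: 1 + 1.9j, 1 - 1.9j, 3.9, 4.8. All Re(p)<0: No (unstable)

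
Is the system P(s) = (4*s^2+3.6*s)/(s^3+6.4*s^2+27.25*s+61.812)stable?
Denominator: s^3 + 6.4*s^2 + 27.25*s + 61.812 = (s + 3.6)(s^2 + 2.8*s + 17.17). Poles: -1.4 + 3.9j, -1.4 - 3.9j, -3.6. All Re(p)<0: Yes (stable)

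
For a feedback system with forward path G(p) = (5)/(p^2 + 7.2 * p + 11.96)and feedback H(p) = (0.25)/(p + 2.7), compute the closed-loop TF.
Closed-loop T = G/(1+GH).
Numerator: G_num * H_den = 5*p + 13.5.
Denominator: G_den * H_den + G_num * H_num = (p^3 + 9.9*p^2 + 31.4*p + 32.292) + (1.25) = p^3 + 9.9*p^2 + 31.4*p + 33.542.
T(p) = (5*p + 13.5)/(p^3 + 9.9*p^2 + 31.4*p + 33.542)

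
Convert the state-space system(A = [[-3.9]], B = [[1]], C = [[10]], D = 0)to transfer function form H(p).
H(p) = C(pI - A)⁻¹B + D.
Characteristic polynomial det(pI - A) = p + 3.9.
Numerator from C·adj(pI-A)·B + D·det(pI-A) = 10.
H(p) = (10)/(p + 3.9)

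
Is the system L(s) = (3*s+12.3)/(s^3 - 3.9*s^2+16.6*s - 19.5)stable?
Denominator: s^3 - 3.9*s^2 + 16.6*s - 19.5 = (s - 1.5)(s^2 - 2.4*s + 13). Poles: 1.2 + 3.4j, 1.2 - 3.4j, 1.5. All Re(p)<0: No (unstable)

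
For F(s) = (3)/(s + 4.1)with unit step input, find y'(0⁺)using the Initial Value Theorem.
IVT: y'(0⁺) = lim_{s→∞} s²·Y(s) = lim_{s→∞} s·F(s).
deg(num) = 0, deg(den) = 1, relative degree = 1, so s·F(s) → (leading num)/(leading den) = 3/1 = 3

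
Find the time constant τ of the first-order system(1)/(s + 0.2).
First-order system: τ = -1/pole. Pole = -0.2. τ = -1/(-0.2) = 5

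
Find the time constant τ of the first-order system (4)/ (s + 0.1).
First-order system: τ = -1/pole. Pole = -0.1. τ = -1/(-0.1) = 10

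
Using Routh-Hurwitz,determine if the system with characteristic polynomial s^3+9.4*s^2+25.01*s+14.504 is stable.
Routh array:
s^3: [1, 25.01]; s^2: [9.4, 14.504]; s^1: [23.467]; s^0: [14.504]
First column: [1, 9.4, 23.467, 14.504]. Sign changes = 0.
Yes, stable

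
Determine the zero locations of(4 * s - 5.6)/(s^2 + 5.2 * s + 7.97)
Set numerator = 0: 4*s - 5.6 = 0 → Zeros: 1.4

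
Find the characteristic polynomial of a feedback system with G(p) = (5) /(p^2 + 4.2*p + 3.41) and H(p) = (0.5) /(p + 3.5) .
Characteristic poly = G_den * H_den + G_num * H_num = (p^3 + 7.7*p^2 + 18.11*p + 11.935) + (2.5) = p^3 + 7.7*p^2 + 18.11*p + 14.435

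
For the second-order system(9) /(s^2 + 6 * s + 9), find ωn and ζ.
Standard form: ωn²/(s²+2ζωn·s+ωn²).
const=9=ωn² → ωn=3, s coeff=6=2ζωn → ζ=1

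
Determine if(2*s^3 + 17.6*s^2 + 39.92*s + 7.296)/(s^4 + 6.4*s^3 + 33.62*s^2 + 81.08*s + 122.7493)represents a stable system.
Denominator: s^4 + 6.4*s^3 + 33.62*s^2 + 81.08*s + 122.7493 = (s^2 + 3.8*s + 7.61)(s^2 + 2.6*s + 16.13). Poles: -1.3 + 3.8j, -1.3 - 3.8j, -1.9 + 2j, -1.9 - 2j. All Re(p)<0: Yes (stable)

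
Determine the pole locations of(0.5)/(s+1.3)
Set denominator = 0: s + 1.3 = 0 → Poles: -1.3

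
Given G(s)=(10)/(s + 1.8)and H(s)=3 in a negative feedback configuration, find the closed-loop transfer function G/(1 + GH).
Closed-loop T = G/(1+GH).
Numerator: G_num * H_den = 10.
Denominator: G_den * H_den + G_num * H_num = (s + 1.8) + (30) = s + 31.8.
T(s) = (10)/(s + 31.8)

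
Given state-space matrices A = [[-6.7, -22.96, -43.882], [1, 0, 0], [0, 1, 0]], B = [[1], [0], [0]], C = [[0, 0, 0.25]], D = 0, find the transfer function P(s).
P(s) = C(sI - A)⁻¹B + D.
Characteristic polynomial det(sI - A) = s^3 + 6.7*s^2 + 22.96*s + 43.882.
Numerator from C·adj(sI-A)·B + D·det(sI-A) = 0.25.
P(s) = (0.25)/(s^3 + 6.7*s^2 + 22.96*s + 43.882)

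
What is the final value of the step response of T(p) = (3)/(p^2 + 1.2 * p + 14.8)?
FVT: lim_{t→∞} y(t) = lim_{p→0} p*Y(p) where Y(p) = T(p)/p.
= lim_{p→0} T(p) = T(0) = num(0)/den(0) = 3/14.8 = 0.2027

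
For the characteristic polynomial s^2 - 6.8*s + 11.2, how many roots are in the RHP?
s^2 - 6.8*s + 11.2 = (s - 4)(s - 2.8). Poles: 2.8, 4. RHP poles (Re>0): 2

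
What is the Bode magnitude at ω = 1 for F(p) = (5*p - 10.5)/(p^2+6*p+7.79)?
Substitute p = j*1: F(j1) = -0.502959 + 1.18082j.
|F(j1)| = sqrt(Re² + Im²) = 1.283.
20*log₁₀(1.283) = 2.17 dB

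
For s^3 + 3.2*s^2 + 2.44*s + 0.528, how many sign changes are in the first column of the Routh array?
Routh array:
s^3: [1, 2.44]; s^2: [3.2, 0.528]; s^1: [2.275]; s^0: [0.528]
First column: [1, 3.2, 2.275, 0.528]. Sign changes = 0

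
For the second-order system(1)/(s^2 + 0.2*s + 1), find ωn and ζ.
Standard form: ωn²/(s²+2ζωn·s+ωn²).
const=1=ωn² → ωn=1, s coeff=0.2=2ζωn → ζ=0.1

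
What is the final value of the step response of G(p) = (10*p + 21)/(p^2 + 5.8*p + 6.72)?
FVT: lim_{t→∞} y(t) = lim_{p→0} p*Y(p) where Y(p) = G(p)/p.
= lim_{p→0} G(p) = G(0) = num(0)/den(0) = 21/6.72 = 3.125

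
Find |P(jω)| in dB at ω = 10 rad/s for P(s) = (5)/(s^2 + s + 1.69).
Substitute s = j*10: P(j10) = -0.0503387 - 0.0051204j.
|P(j10)| = sqrt(Re² + Im²) = 0.0506.
20*log₁₀(0.0506) = -25.92 dB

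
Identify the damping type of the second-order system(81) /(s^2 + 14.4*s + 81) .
Standard form: ωn²/(s²+2ζωn·s+ωn²) gives ωn=9, ζ=0.8.
Underdamped (ζ = 0.8 < 1)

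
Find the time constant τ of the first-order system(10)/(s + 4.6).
First-order system: τ = -1/pole. Pole = -4.6. τ = -1/(-4.6) = 0.2174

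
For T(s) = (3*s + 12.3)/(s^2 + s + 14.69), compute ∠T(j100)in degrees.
Substitute s = j*100: T(j100) = -0.000930833 - 0.0300535j.
∠T(j100) = atan2(Im, Re) = atan2(-0.0300535, -0.000930833) = -91.77°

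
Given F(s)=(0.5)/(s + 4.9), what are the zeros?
Numerator is a nonzero constant (0.5) → Zeros: none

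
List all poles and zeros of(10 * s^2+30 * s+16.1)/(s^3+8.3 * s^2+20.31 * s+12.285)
Set denominator = 0: s^3 + 8.3*s^2 + 20.31*s + 12.285 = (s + 3.5)(s + 0.9)(s + 3.9) = 0 → Poles: -0.9, -3.5, -3.9
Set numerator = 0: 10*s^2 + 30*s + 16.1 = 10*(s + 2.3)(s + 0.7) = 0 → Zeros: -0.7, -2.3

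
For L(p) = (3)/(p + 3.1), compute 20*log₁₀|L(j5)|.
Substitute p = j*5: L(j5) = 0.268708 - 0.433401j.
|L(j5)| = sqrt(Re² + Im²) = 0.5099.
20*log₁₀(0.5099) = -5.85 dB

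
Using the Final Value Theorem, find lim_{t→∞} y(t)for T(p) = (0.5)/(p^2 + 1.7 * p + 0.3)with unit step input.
FVT: lim_{t→∞} y(t) = lim_{p→0} p*Y(p) where Y(p) = T(p)/p.
= lim_{p→0} T(p) = T(0) = num(0)/den(0) = 0.5/0.3 = 1.667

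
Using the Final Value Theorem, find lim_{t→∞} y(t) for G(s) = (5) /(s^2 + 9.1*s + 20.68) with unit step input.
FVT: lim_{t→∞} y(t) = lim_{s→0} s*Y(s) where Y(s) = G(s)/s.
= lim_{s→0} G(s) = G(0) = num(0)/den(0) = 5/20.68 = 0.2418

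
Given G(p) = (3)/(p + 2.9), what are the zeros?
Numerator is a nonzero constant (3) → Zeros: none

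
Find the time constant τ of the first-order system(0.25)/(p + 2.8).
First-order system: τ = -1/pole. Pole = -2.8. τ = -1/(-2.8) = 0.3571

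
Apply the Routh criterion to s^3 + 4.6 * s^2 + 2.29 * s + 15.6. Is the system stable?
Routh array:
s^3: [1, 2.29]; s^2: [4.6, 15.6]; s^1: [-1.1013]; s^0: [15.6]
First column: [1, 4.6, -1.1013, 15.6]. Sign changes = 2.
No, unstable (2 RHP root(s))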